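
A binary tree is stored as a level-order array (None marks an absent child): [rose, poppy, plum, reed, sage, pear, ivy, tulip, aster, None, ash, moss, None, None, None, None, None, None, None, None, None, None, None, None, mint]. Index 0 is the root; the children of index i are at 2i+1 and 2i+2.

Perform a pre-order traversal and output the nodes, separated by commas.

rose, poppy, reed, tulip, aster, sage, ash, plum, pear, moss, mint, ivy

Pre-order visits the node, then its left subtree, then its right subtree.
Visit rose.
At rose: go left to poppy.
  Visit poppy.
  At poppy: go left to reed.
    Visit reed.
    At reed: go left to tulip.
      tulip is a leaf — visit tulip.
    At reed: go right to aster.
      aster is a leaf — visit aster.
  At poppy: go right to sage.
    Visit sage.
    At sage: no left child.
    At sage: go right to ash.
      ash is a leaf — visit ash.
At rose: go right to plum.
  Visit plum.
  At plum: go left to pear.
    Visit pear.
    At pear: go left to moss.
      Visit moss.
      At moss: no left child.
      At moss: go right to mint.
        mint is a leaf — visit mint.
    At pear: no right child.
  At plum: go right to ivy.
    ivy is a leaf — visit ivy.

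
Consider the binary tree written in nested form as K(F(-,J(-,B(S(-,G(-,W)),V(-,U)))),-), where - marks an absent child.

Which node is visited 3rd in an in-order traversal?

S

In-order visits the left subtree, then the node, then the right subtree.
At K: go left to F.
  At F: no left child.
  Visit F.
  At F: go right to J.
    At J: no left child.
    Visit J.
    At J: go right to B.
      At B: go left to S.
        At S: no left child.
        Visit S.
        At S: go right to G.
          At G: no left child.
          Visit G.
          At G: go right to W.
            W is a leaf — visit W.
      Visit B.
      At B: go right to V.
        At V: no left child.
        Visit V.
        At V: go right to U.
          U is a leaf — visit U.
Visit K.
At K: no right child.
Full in-order sequence: F, J, S, G, W, B, V, U, K.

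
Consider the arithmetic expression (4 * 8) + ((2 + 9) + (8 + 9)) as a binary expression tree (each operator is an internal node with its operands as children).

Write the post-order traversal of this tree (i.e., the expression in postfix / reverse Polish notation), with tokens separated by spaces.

4 8 * 2 9 + 8 9 + + +

Post-order on an expression tree gives postfix notation: for each operator, emit left operand, right operand, then the operator.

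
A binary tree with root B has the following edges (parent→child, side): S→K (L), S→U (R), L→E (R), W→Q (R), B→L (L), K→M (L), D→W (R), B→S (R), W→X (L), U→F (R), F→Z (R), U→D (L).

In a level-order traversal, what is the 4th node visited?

Level-order visits nodes level by level from the root, left to right within each level.
Level 0: B
Level 1: L, S
Level 2: E, K, U
Level 3: M, D, F
Level 4: W, Z
Level 5: X, Q
Full level-order sequence: B, L, S, E, K, U, M, D, F, W, Z, X, Q.

E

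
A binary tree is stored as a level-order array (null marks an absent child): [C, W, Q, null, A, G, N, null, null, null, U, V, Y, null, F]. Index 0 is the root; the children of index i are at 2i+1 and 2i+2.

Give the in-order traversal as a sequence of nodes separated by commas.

In-order visits the left subtree, then the node, then the right subtree.
At C: go left to W.
  At W: no left child.
  Visit W.
  At W: go right to A.
    At A: no left child.
    Visit A.
    At A: go right to U.
      U is a leaf — visit U.
Visit C.
At C: go right to Q.
  At Q: go left to G.
    At G: go left to V.
      V is a leaf — visit V.
    Visit G.
    At G: go right to Y.
      Y is a leaf — visit Y.
  Visit Q.
  At Q: go right to N.
    At N: no left child.
    Visit N.
    At N: go right to F.
      F is a leaf — visit F.

W, A, U, C, V, G, Y, Q, N, F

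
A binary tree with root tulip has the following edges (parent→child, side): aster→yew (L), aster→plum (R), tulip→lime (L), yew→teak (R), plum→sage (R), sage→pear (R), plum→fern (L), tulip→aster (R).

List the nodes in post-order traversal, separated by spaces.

lime teak yew fern pear sage plum aster tulip

Post-order visits the left subtree, then the right subtree, then the node.
At tulip: go left to lime.
  lime is a leaf — visit lime.
At tulip: go right to aster.
  At aster: go left to yew.
    At yew: no left child.
    At yew: go right to teak.
      teak is a leaf — visit teak.
    Visit yew.
  At aster: go right to plum.
    At plum: go left to fern.
      fern is a leaf — visit fern.
    At plum: go right to sage.
      At sage: no left child.
      At sage: go right to pear.
        pear is a leaf — visit pear.
      Visit sage.
    Visit plum.
  Visit aster.
Visit tulip.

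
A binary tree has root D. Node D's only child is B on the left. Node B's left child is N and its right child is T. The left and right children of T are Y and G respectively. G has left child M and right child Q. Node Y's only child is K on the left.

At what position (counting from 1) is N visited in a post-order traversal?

Post-order visits the left subtree, then the right subtree, then the node.
At D: go left to B.
  At B: go left to N.
    N is a leaf — visit N.
  At B: go right to T.
    At T: go left to Y.
      At Y: go left to K.
        K is a leaf — visit K.
      At Y: no right child.
      Visit Y.
    At T: go right to G.
      At G: go left to M.
        M is a leaf — visit M.
      At G: go right to Q.
        Q is a leaf — visit Q.
      Visit G.
    Visit T.
  Visit B.
At D: no right child.
Visit D.
Full post-order sequence: N, K, Y, M, Q, G, T, B, D.

1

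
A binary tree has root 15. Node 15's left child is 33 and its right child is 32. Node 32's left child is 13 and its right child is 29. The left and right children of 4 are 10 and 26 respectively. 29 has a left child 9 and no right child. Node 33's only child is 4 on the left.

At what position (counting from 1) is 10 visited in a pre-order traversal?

Pre-order visits the node, then its left subtree, then its right subtree.
Visit 15.
At 15: go left to 33.
  Visit 33.
  At 33: go left to 4.
    Visit 4.
    At 4: go left to 10.
      10 is a leaf — visit 10.
    At 4: go right to 26.
      26 is a leaf — visit 26.
  At 33: no right child.
At 15: go right to 32.
  Visit 32.
  At 32: go left to 13.
    13 is a leaf — visit 13.
  At 32: go right to 29.
    Visit 29.
    At 29: go left to 9.
      9 is a leaf — visit 9.
    At 29: no right child.
Full pre-order sequence: 15, 33, 4, 10, 26, 32, 13, 29, 9.

4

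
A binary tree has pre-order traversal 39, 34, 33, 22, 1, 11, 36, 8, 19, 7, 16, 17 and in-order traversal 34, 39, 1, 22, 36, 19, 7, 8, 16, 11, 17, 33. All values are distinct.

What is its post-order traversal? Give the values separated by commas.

The first element of pre-order is the root; it splits in-order into left and right subtrees.
Root 39: left subtree has 1 node {34}, right has 10 {1, 22, 36, 19, 7, 8, 16, 11, 17, 33}.
  Root 33: left subtree has 9 nodes {1, 22, 36, 19, 7, 8, 16, 11, 17}, right has 0 { }.
    Root 22: left subtree has 1 node {1}, right has 7 {36, 19, 7, 8, 16, 11, 17}.
      Root 11: left subtree has 5 nodes {36, 19, 7, 8, 16}, right has 1 {17}.
        Root 36: left subtree has 0 nodes { }, right has 4 {19, 7, 8, 16}.
          Root 8: left subtree has 2 nodes {19, 7}, right has 1 {16}.
            Root 19: left subtree has 0 nodes { }, right has 1 {7}.

34, 1, 7, 19, 16, 8, 36, 17, 11, 22, 33, 39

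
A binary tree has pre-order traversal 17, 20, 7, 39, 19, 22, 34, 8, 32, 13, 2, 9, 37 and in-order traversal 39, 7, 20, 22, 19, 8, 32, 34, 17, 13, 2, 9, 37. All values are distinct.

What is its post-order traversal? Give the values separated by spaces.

The first element of pre-order is the root; it splits in-order into left and right subtrees.
Root 17: left subtree has 8 nodes {39, 7, 20, 22, 19, 8, 32, 34}, right has 4 {13, 2, 9, 37}.
  Root 20: left subtree has 2 nodes {39, 7}, right has 5 {22, 19, 8, 32, 34}.
    Root 7: left subtree has 1 node {39}, right has 0 { }.
    Root 19: left subtree has 1 node {22}, right has 3 {8, 32, 34}.
      Root 34: left subtree has 2 nodes {8, 32}, right has 0 { }.
        Root 8: left subtree has 0 nodes { }, right has 1 {32}.
  Root 13: left subtree has 0 nodes { }, right has 3 {2, 9, 37}.
    Root 2: left subtree has 0 nodes { }, right has 2 {9, 37}.
      Root 9: left subtree has 0 nodes { }, right has 1 {37}.

39 7 22 32 8 34 19 20 37 9 2 13 17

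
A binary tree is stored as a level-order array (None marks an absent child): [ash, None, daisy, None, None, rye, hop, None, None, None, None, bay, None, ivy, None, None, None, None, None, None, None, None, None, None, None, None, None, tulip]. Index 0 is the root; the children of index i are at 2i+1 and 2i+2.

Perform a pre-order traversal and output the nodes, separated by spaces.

Pre-order visits the node, then its left subtree, then its right subtree.
Visit ash.
At ash: no left child.
At ash: go right to daisy.
  Visit daisy.
  At daisy: go left to rye.
    Visit rye.
    At rye: go left to bay.
      bay is a leaf — visit bay.
    At rye: no right child.
  At daisy: go right to hop.
    Visit hop.
    At hop: go left to ivy.
      Visit ivy.
      At ivy: go left to tulip.
        tulip is a leaf — visit tulip.
      At ivy: no right child.
    At hop: no right child.

ash daisy rye bay hop ivy tulip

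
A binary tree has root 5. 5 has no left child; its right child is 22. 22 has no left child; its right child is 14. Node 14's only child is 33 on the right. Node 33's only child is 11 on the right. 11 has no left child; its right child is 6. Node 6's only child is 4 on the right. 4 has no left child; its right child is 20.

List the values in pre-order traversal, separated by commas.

Pre-order visits the node, then its left subtree, then its right subtree.
Visit 5.
At 5: no left child.
At 5: go right to 22.
  Visit 22.
  At 22: no left child.
  At 22: go right to 14.
    Visit 14.
    At 14: no left child.
    At 14: go right to 33.
      Visit 33.
      At 33: no left child.
      At 33: go right to 11.
        Visit 11.
        At 11: no left child.
        At 11: go right to 6.
          Visit 6.
          At 6: no left child.
          At 6: go right to 4.
            Visit 4.
            At 4: no left child.
            At 4: go right to 20.
              20 is a leaf — visit 20.

5, 22, 14, 33, 11, 6, 4, 20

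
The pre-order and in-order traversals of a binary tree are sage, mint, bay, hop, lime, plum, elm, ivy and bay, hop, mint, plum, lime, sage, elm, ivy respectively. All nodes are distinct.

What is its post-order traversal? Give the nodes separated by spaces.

hop bay plum lime mint ivy elm sage

The first element of pre-order is the root; it splits in-order into left and right subtrees.
Root sage: left subtree has 5 nodes {bay, hop, mint, plum, lime}, right has 2 {elm, ivy}.
  Root mint: left subtree has 2 nodes {bay, hop}, right has 2 {plum, lime}.
    Root bay: left subtree has 0 nodes { }, right has 1 {hop}.
    Root lime: left subtree has 1 node {plum}, right has 0 { }.
  Root elm: left subtree has 0 nodes { }, right has 1 {ivy}.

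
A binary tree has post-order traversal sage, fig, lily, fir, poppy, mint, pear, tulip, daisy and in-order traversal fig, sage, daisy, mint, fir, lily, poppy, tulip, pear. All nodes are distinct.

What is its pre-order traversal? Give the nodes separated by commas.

daisy, fig, sage, tulip, mint, poppy, fir, lily, pear

The last element of post-order is the root; it splits in-order into left and right subtrees.
Root daisy: left subtree has 2 nodes {fig, sage}, right has 6 {mint, fir, lily, poppy, tulip, pear}.
  Root fig: left subtree has 0 nodes { }, right has 1 {sage}.
  Root tulip: left subtree has 4 nodes {mint, fir, lily, poppy}, right has 1 {pear}.
    Root mint: left subtree has 0 nodes { }, right has 3 {fir, lily, poppy}.
      Root poppy: left subtree has 2 nodes {fir, lily}, right has 0 { }.
        Root fir: left subtree has 0 nodes { }, right has 1 {lily}.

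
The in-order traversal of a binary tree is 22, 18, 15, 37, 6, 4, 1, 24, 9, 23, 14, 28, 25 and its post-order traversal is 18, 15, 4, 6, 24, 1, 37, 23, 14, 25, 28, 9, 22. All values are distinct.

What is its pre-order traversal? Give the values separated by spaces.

The last element of post-order is the root; it splits in-order into left and right subtrees.
Root 22: left subtree has 0 nodes { }, right has 12 {18, 15, 37, 6, 4, 1, 24, 9, 23, 14, 28, 25}.
  Root 9: left subtree has 7 nodes {18, 15, 37, 6, 4, 1, 24}, right has 4 {23, 14, 28, 25}.
    Root 37: left subtree has 2 nodes {18, 15}, right has 4 {6, 4, 1, 24}.
      Root 15: left subtree has 1 node {18}, right has 0 { }.
      Root 1: left subtree has 2 nodes {6, 4}, right has 1 {24}.
        Root 6: left subtree has 0 nodes { }, right has 1 {4}.
    Root 28: left subtree has 2 nodes {23, 14}, right has 1 {25}.
      Root 14: left subtree has 1 node {23}, right has 0 { }.

22 9 37 15 18 1 6 4 24 28 14 23 25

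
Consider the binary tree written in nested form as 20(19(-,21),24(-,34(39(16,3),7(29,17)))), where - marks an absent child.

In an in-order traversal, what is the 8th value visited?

In-order visits the left subtree, then the node, then the right subtree.
At 20: go left to 19.
  At 19: no left child.
  Visit 19.
  At 19: go right to 21.
    21 is a leaf — visit 21.
Visit 20.
At 20: go right to 24.
  At 24: no left child.
  Visit 24.
  At 24: go right to 34.
    At 34: go left to 39.
      At 39: go left to 16.
        16 is a leaf — visit 16.
      Visit 39.
      At 39: go right to 3.
        3 is a leaf — visit 3.
    Visit 34.
    At 34: go right to 7.
      At 7: go left to 29.
        29 is a leaf — visit 29.
      Visit 7.
      At 7: go right to 17.
        17 is a leaf — visit 17.
Full in-order sequence: 19, 21, 20, 24, 16, 39, 3, 34, 29, 7, 17.

34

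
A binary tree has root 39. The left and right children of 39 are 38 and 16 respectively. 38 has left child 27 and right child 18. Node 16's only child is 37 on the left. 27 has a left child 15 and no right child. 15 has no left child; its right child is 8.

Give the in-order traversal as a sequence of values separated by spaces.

In-order visits the left subtree, then the node, then the right subtree.
At 39: go left to 38.
  At 38: go left to 27.
    At 27: go left to 15.
      At 15: no left child.
      Visit 15.
      At 15: go right to 8.
        8 is a leaf — visit 8.
    Visit 27.
    At 27: no right child.
  Visit 38.
  At 38: go right to 18.
    18 is a leaf — visit 18.
Visit 39.
At 39: go right to 16.
  At 16: go left to 37.
    37 is a leaf — visit 37.
  Visit 16.
  At 16: no right child.

15 8 27 38 18 39 37 16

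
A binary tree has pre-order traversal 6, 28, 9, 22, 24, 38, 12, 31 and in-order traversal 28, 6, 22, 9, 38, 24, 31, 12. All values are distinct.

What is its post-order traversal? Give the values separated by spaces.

The first element of pre-order is the root; it splits in-order into left and right subtrees.
Root 6: left subtree has 1 node {28}, right has 6 {22, 9, 38, 24, 31, 12}.
  Root 9: left subtree has 1 node {22}, right has 4 {38, 24, 31, 12}.
    Root 24: left subtree has 1 node {38}, right has 2 {31, 12}.
      Root 12: left subtree has 1 node {31}, right has 0 { }.

28 22 38 31 12 24 9 6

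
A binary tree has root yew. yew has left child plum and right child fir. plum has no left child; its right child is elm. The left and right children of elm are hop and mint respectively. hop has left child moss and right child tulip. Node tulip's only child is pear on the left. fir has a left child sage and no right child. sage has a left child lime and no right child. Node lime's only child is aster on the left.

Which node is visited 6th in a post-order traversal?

Post-order visits the left subtree, then the right subtree, then the node.
At yew: go left to plum.
  At plum: no left child.
  At plum: go right to elm.
    At elm: go left to hop.
      At hop: go left to moss.
        moss is a leaf — visit moss.
      At hop: go right to tulip.
        At tulip: go left to pear.
          pear is a leaf — visit pear.
        At tulip: no right child.
        Visit tulip.
      Visit hop.
    At elm: go right to mint.
      mint is a leaf — visit mint.
    Visit elm.
  Visit plum.
At yew: go right to fir.
  At fir: go left to sage.
    At sage: go left to lime.
      At lime: go left to aster.
        aster is a leaf — visit aster.
      At lime: no right child.
      Visit lime.
    At sage: no right child.
    Visit sage.
  At fir: no right child.
  Visit fir.
Visit yew.
Full post-order sequence: moss, pear, tulip, hop, mint, elm, plum, aster, lime, sage, fir, yew.

elm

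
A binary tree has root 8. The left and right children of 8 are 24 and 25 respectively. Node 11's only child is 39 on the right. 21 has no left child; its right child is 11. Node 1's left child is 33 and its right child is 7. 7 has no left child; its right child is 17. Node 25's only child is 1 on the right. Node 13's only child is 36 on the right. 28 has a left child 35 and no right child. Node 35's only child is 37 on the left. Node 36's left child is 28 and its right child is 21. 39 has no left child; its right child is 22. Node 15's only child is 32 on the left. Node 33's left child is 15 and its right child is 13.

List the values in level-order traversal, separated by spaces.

Level-order visits nodes level by level from the root, left to right within each level.
Level 0: 8
Level 1: 24, 25
Level 2: 1
Level 3: 33, 7
Level 4: 15, 13, 17
Level 5: 32, 36
Level 6: 28, 21
Level 7: 35, 11
Level 8: 37, 39
Level 9: 22

8 24 25 1 33 7 15 13 17 32 36 28 21 35 11 37 39 22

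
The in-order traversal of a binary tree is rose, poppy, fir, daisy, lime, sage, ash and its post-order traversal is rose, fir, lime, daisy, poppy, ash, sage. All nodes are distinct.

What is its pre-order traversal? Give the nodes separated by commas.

The last element of post-order is the root; it splits in-order into left and right subtrees.
Root sage: left subtree has 5 nodes {rose, poppy, fir, daisy, lime}, right has 1 {ash}.
  Root poppy: left subtree has 1 node {rose}, right has 3 {fir, daisy, lime}.
    Root daisy: left subtree has 1 node {fir}, right has 1 {lime}.

sage, poppy, rose, daisy, fir, lime, ash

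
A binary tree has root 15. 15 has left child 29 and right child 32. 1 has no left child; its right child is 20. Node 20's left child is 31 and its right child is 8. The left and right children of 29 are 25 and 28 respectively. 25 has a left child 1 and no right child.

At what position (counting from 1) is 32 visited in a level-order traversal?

Level-order visits nodes level by level from the root, left to right within each level.
Level 0: 15
Level 1: 29, 32
Level 2: 25, 28
Level 3: 1
Level 4: 20
Level 5: 31, 8
Full level-order sequence: 15, 29, 32, 25, 28, 1, 20, 31, 8.

3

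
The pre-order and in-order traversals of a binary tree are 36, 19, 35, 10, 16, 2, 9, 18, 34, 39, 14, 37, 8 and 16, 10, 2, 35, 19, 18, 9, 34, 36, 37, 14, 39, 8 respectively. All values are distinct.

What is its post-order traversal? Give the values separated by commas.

The first element of pre-order is the root; it splits in-order into left and right subtrees.
Root 36: left subtree has 8 nodes {16, 10, 2, 35, 19, 18, 9, 34}, right has 4 {37, 14, 39, 8}.
  Root 19: left subtree has 4 nodes {16, 10, 2, 35}, right has 3 {18, 9, 34}.
    Root 35: left subtree has 3 nodes {16, 10, 2}, right has 0 { }.
      Root 10: left subtree has 1 node {16}, right has 1 {2}.
    Root 9: left subtree has 1 node {18}, right has 1 {34}.
  Root 39: left subtree has 2 nodes {37, 14}, right has 1 {8}.
    Root 14: left subtree has 1 node {37}, right has 0 { }.

16, 2, 10, 35, 18, 34, 9, 19, 37, 14, 8, 39, 36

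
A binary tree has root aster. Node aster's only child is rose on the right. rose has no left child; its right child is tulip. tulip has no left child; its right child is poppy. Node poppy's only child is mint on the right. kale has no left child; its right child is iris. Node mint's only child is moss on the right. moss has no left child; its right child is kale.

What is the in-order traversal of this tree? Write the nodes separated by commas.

In-order visits the left subtree, then the node, then the right subtree.
At aster: no left child.
Visit aster.
At aster: go right to rose.
  At rose: no left child.
  Visit rose.
  At rose: go right to tulip.
    At tulip: no left child.
    Visit tulip.
    At tulip: go right to poppy.
      At poppy: no left child.
      Visit poppy.
      At poppy: go right to mint.
        At mint: no left child.
        Visit mint.
        At mint: go right to moss.
          At moss: no left child.
          Visit moss.
          At moss: go right to kale.
            At kale: no left child.
            Visit kale.
            At kale: go right to iris.
              iris is a leaf — visit iris.

aster, rose, tulip, poppy, mint, moss, kale, iris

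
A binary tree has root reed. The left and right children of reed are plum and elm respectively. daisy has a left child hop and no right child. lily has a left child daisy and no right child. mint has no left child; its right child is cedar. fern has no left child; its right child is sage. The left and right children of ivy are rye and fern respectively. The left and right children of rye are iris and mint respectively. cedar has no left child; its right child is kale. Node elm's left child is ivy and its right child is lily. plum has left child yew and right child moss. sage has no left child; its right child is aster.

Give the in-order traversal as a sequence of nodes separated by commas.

In-order visits the left subtree, then the node, then the right subtree.
At reed: go left to plum.
  At plum: go left to yew.
    yew is a leaf — visit yew.
  Visit plum.
  At plum: go right to moss.
    moss is a leaf — visit moss.
Visit reed.
At reed: go right to elm.
  At elm: go left to ivy.
    At ivy: go left to rye.
      At rye: go left to iris.
        iris is a leaf — visit iris.
      Visit rye.
      At rye: go right to mint.
        At mint: no left child.
        Visit mint.
        At mint: go right to cedar.
          At cedar: no left child.
          Visit cedar.
          At cedar: go right to kale.
            kale is a leaf — visit kale.
    Visit ivy.
    At ivy: go right to fern.
      At fern: no left child.
      Visit fern.
      At fern: go right to sage.
        At sage: no left child.
        Visit sage.
        At sage: go right to aster.
          aster is a leaf — visit aster.
  Visit elm.
  At elm: go right to lily.
    At lily: go left to daisy.
      At daisy: go left to hop.
        hop is a leaf — visit hop.
      Visit daisy.
      At daisy: no right child.
    Visit lily.
    At lily: no right child.

yew, plum, moss, reed, iris, rye, mint, cedar, kale, ivy, fern, sage, aster, elm, hop, daisy, lily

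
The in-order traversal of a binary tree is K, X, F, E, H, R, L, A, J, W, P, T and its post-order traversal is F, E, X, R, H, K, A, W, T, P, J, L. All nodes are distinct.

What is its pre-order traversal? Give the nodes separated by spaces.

L K H X E F R J A P W T

The last element of post-order is the root; it splits in-order into left and right subtrees.
Root L: left subtree has 6 nodes {K, X, F, E, H, R}, right has 5 {A, J, W, P, T}.
  Root K: left subtree has 0 nodes { }, right has 5 {X, F, E, H, R}.
    Root H: left subtree has 3 nodes {X, F, E}, right has 1 {R}.
      Root X: left subtree has 0 nodes { }, right has 2 {F, E}.
        Root E: left subtree has 1 node {F}, right has 0 { }.
  Root J: left subtree has 1 node {A}, right has 3 {W, P, T}.
    Root P: left subtree has 1 node {W}, right has 1 {T}.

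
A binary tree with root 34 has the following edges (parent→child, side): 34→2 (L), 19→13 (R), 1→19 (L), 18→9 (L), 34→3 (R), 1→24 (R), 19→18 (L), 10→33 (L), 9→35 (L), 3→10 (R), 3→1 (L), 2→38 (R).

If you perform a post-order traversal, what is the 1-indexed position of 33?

Post-order visits the left subtree, then the right subtree, then the node.
At 34: go left to 2.
  At 2: no left child.
  At 2: go right to 38.
    38 is a leaf — visit 38.
  Visit 2.
At 34: go right to 3.
  At 3: go left to 1.
    At 1: go left to 19.
      At 19: go left to 18.
        At 18: go left to 9.
          At 9: go left to 35.
            35 is a leaf — visit 35.
          At 9: no right child.
          Visit 9.
        At 18: no right child.
        Visit 18.
      At 19: go right to 13.
        13 is a leaf — visit 13.
      Visit 19.
    At 1: go right to 24.
      24 is a leaf — visit 24.
    Visit 1.
  At 3: go right to 10.
    At 10: go left to 33.
      33 is a leaf — visit 33.
    At 10: no right child.
    Visit 10.
  Visit 3.
Visit 34.
Full post-order sequence: 38, 2, 35, 9, 18, 13, 19, 24, 1, 33, 10, 3, 34.

10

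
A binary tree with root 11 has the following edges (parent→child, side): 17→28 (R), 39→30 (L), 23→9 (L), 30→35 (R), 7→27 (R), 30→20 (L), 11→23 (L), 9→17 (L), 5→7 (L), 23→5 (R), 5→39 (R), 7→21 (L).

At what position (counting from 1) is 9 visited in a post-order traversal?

3

Post-order visits the left subtree, then the right subtree, then the node.
At 11: go left to 23.
  At 23: go left to 9.
    At 9: go left to 17.
      At 17: no left child.
      At 17: go right to 28.
        28 is a leaf — visit 28.
      Visit 17.
    At 9: no right child.
    Visit 9.
  At 23: go right to 5.
    At 5: go left to 7.
      At 7: go left to 21.
        21 is a leaf — visit 21.
      At 7: go right to 27.
        27 is a leaf — visit 27.
      Visit 7.
    At 5: go right to 39.
      At 39: go left to 30.
        At 30: go left to 20.
          20 is a leaf — visit 20.
        At 30: go right to 35.
          35 is a leaf — visit 35.
        Visit 30.
      At 39: no right child.
      Visit 39.
    Visit 5.
  Visit 23.
At 11: no right child.
Visit 11.
Full post-order sequence: 28, 17, 9, 21, 27, 7, 20, 35, 30, 39, 5, 23, 11.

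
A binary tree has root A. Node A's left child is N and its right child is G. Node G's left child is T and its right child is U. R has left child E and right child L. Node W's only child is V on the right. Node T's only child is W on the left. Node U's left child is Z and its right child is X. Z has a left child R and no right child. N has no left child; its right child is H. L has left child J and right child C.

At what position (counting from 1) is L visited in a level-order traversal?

Level-order visits nodes level by level from the root, left to right within each level.
Level 0: A
Level 1: N, G
Level 2: H, T, U
Level 3: W, Z, X
Level 4: V, R
Level 5: E, L
Level 6: J, C
Full level-order sequence: A, N, G, H, T, U, W, Z, X, V, R, E, L, J, C.

13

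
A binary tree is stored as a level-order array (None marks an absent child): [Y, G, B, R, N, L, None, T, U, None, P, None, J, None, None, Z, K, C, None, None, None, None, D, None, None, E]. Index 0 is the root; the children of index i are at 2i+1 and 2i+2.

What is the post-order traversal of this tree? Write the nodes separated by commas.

Post-order visits the left subtree, then the right subtree, then the node.
At Y: go left to G.
  At G: go left to R.
    At R: go left to T.
      At T: go left to Z.
        Z is a leaf — visit Z.
      At T: go right to K.
        K is a leaf — visit K.
      Visit T.
    At R: go right to U.
      At U: go left to C.
        C is a leaf — visit C.
      At U: no right child.
      Visit U.
    Visit R.
  At G: go right to N.
    At N: no left child.
    At N: go right to P.
      At P: no left child.
      At P: go right to D.
        D is a leaf — visit D.
      Visit P.
    Visit N.
  Visit G.
At Y: go right to B.
  At B: go left to L.
    At L: no left child.
    At L: go right to J.
      At J: go left to E.
        E is a leaf — visit E.
      At J: no right child.
      Visit J.
    Visit L.
  At B: no right child.
  Visit B.
Visit Y.

Z, K, T, C, U, R, D, P, N, G, E, J, L, B, Y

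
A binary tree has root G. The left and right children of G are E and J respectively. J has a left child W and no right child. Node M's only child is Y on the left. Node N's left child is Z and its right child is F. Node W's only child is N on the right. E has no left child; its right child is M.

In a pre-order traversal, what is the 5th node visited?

J

Pre-order visits the node, then its left subtree, then its right subtree.
Visit G.
At G: go left to E.
  Visit E.
  At E: no left child.
  At E: go right to M.
    Visit M.
    At M: go left to Y.
      Y is a leaf — visit Y.
    At M: no right child.
At G: go right to J.
  Visit J.
  At J: go left to W.
    Visit W.
    At W: no left child.
    At W: go right to N.
      Visit N.
      At N: go left to Z.
        Z is a leaf — visit Z.
      At N: go right to F.
        F is a leaf — visit F.
  At J: no right child.
Full pre-order sequence: G, E, M, Y, J, W, N, Z, F.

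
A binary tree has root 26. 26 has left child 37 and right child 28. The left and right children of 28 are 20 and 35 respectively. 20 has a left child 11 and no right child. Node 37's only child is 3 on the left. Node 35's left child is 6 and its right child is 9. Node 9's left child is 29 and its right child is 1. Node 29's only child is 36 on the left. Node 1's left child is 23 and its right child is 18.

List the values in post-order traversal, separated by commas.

Post-order visits the left subtree, then the right subtree, then the node.
At 26: go left to 37.
  At 37: go left to 3.
    3 is a leaf — visit 3.
  At 37: no right child.
  Visit 37.
At 26: go right to 28.
  At 28: go left to 20.
    At 20: go left to 11.
      11 is a leaf — visit 11.
    At 20: no right child.
    Visit 20.
  At 28: go right to 35.
    At 35: go left to 6.
      6 is a leaf — visit 6.
    At 35: go right to 9.
      At 9: go left to 29.
        At 29: go left to 36.
          36 is a leaf — visit 36.
        At 29: no right child.
        Visit 29.
      At 9: go right to 1.
        At 1: go left to 23.
          23 is a leaf — visit 23.
        At 1: go right to 18.
          18 is a leaf — visit 18.
        Visit 1.
      Visit 9.
    Visit 35.
  Visit 28.
Visit 26.

3, 37, 11, 20, 6, 36, 29, 23, 18, 1, 9, 35, 28, 26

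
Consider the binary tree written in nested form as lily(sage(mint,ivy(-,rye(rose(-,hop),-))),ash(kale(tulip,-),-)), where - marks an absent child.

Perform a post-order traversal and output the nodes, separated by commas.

mint, hop, rose, rye, ivy, sage, tulip, kale, ash, lily

Post-order visits the left subtree, then the right subtree, then the node.
At lily: go left to sage.
  At sage: go left to mint.
    mint is a leaf — visit mint.
  At sage: go right to ivy.
    At ivy: no left child.
    At ivy: go right to rye.
      At rye: go left to rose.
        At rose: no left child.
        At rose: go right to hop.
          hop is a leaf — visit hop.
        Visit rose.
      At rye: no right child.
      Visit rye.
    Visit ivy.
  Visit sage.
At lily: go right to ash.
  At ash: go left to kale.
    At kale: go left to tulip.
      tulip is a leaf — visit tulip.
    At kale: no right child.
    Visit kale.
  At ash: no right child.
  Visit ash.
Visit lily.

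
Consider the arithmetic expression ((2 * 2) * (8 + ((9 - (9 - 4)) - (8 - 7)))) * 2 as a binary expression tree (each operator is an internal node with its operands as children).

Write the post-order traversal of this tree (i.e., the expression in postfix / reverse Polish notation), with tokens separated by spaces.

2 2 * 8 9 9 4 - - 8 7 - - + * 2 *

Post-order on an expression tree gives postfix notation: for each operator, emit left operand, right operand, then the operator.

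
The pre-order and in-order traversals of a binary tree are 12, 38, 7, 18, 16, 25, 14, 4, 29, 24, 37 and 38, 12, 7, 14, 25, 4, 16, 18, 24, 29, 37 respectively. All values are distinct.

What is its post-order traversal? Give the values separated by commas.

38, 14, 4, 25, 16, 24, 37, 29, 18, 7, 12

The first element of pre-order is the root; it splits in-order into left and right subtrees.
Root 12: left subtree has 1 node {38}, right has 9 {7, 14, 25, 4, 16, 18, 24, 29, 37}.
  Root 7: left subtree has 0 nodes { }, right has 8 {14, 25, 4, 16, 18, 24, 29, 37}.
    Root 18: left subtree has 4 nodes {14, 25, 4, 16}, right has 3 {24, 29, 37}.
      Root 16: left subtree has 3 nodes {14, 25, 4}, right has 0 { }.
        Root 25: left subtree has 1 node {14}, right has 1 {4}.
      Root 29: left subtree has 1 node {24}, right has 1 {37}.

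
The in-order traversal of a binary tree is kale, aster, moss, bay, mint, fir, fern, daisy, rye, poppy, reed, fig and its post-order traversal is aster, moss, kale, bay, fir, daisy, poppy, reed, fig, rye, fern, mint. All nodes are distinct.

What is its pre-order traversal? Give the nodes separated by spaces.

The last element of post-order is the root; it splits in-order into left and right subtrees.
Root mint: left subtree has 4 nodes {kale, aster, moss, bay}, right has 7 {fir, fern, daisy, rye, poppy, reed, fig}.
  Root bay: left subtree has 3 nodes {kale, aster, moss}, right has 0 { }.
    Root kale: left subtree has 0 nodes { }, right has 2 {aster, moss}.
      Root moss: left subtree has 1 node {aster}, right has 0 { }.
  Root fern: left subtree has 1 node {fir}, right has 5 {daisy, rye, poppy, reed, fig}.
    Root rye: left subtree has 1 node {daisy}, right has 3 {poppy, reed, fig}.
      Root fig: left subtree has 2 nodes {poppy, reed}, right has 0 { }.
        Root reed: left subtree has 1 node {poppy}, right has 0 { }.

mint bay kale moss aster fern fir rye daisy fig reed poppy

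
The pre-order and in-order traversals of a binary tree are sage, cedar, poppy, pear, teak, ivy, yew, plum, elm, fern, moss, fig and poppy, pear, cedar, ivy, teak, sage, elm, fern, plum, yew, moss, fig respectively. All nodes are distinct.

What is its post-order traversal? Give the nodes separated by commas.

pear, poppy, ivy, teak, cedar, fern, elm, plum, fig, moss, yew, sage

The first element of pre-order is the root; it splits in-order into left and right subtrees.
Root sage: left subtree has 5 nodes {poppy, pear, cedar, ivy, teak}, right has 6 {elm, fern, plum, yew, moss, fig}.
  Root cedar: left subtree has 2 nodes {poppy, pear}, right has 2 {ivy, teak}.
    Root poppy: left subtree has 0 nodes { }, right has 1 {pear}.
    Root teak: left subtree has 1 node {ivy}, right has 0 { }.
  Root yew: left subtree has 3 nodes {elm, fern, plum}, right has 2 {moss, fig}.
    Root plum: left subtree has 2 nodes {elm, fern}, right has 0 { }.
      Root elm: left subtree has 0 nodes { }, right has 1 {fern}.
    Root moss: left subtree has 0 nodes { }, right has 1 {fig}.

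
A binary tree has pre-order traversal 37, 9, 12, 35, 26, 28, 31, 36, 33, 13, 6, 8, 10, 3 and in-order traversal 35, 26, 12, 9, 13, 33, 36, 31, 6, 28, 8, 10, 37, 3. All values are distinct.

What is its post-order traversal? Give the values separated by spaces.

26 35 12 13 33 36 6 31 10 8 28 9 3 37

The first element of pre-order is the root; it splits in-order into left and right subtrees.
Root 37: left subtree has 12 nodes {35, 26, 12, 9, 13, 33, 36, 31, 6, 28, 8, 10}, right has 1 {3}.
  Root 9: left subtree has 3 nodes {35, 26, 12}, right has 8 {13, 33, 36, 31, 6, 28, 8, 10}.
    Root 12: left subtree has 2 nodes {35, 26}, right has 0 { }.
      Root 35: left subtree has 0 nodes { }, right has 1 {26}.
    Root 28: left subtree has 5 nodes {13, 33, 36, 31, 6}, right has 2 {8, 10}.
      Root 31: left subtree has 3 nodes {13, 33, 36}, right has 1 {6}.
        Root 36: left subtree has 2 nodes {13, 33}, right has 0 { }.
          Root 33: left subtree has 1 node {13}, right has 0 { }.
      Root 8: left subtree has 0 nodes { }, right has 1 {10}.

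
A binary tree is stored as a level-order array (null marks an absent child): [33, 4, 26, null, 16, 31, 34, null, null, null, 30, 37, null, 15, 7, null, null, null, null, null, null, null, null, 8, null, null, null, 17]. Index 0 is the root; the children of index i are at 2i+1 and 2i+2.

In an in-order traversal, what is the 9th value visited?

In-order visits the left subtree, then the node, then the right subtree.
At 33: go left to 4.
  At 4: no left child.
  Visit 4.
  At 4: go right to 16.
    At 16: no left child.
    Visit 16.
    At 16: go right to 30.
      30 is a leaf — visit 30.
Visit 33.
At 33: go right to 26.
  At 26: go left to 31.
    At 31: go left to 37.
      At 37: go left to 8.
        8 is a leaf — visit 8.
      Visit 37.
      At 37: no right child.
    Visit 31.
    At 31: no right child.
  Visit 26.
  At 26: go right to 34.
    At 34: go left to 15.
      At 15: go left to 17.
        17 is a leaf — visit 17.
      Visit 15.
      At 15: no right child.
    Visit 34.
    At 34: go right to 7.
      7 is a leaf — visit 7.
Full in-order sequence: 4, 16, 30, 33, 8, 37, 31, 26, 17, 15, 34, 7.

17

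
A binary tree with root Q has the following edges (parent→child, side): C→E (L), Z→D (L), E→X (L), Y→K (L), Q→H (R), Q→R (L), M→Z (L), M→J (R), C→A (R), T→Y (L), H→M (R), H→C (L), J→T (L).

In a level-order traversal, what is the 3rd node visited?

Level-order visits nodes level by level from the root, left to right within each level.
Level 0: Q
Level 1: R, H
Level 2: C, M
Level 3: E, A, Z, J
Level 4: X, D, T
Level 5: Y
Level 6: K
Full level-order sequence: Q, R, H, C, M, E, A, Z, J, X, D, T, Y, K.

H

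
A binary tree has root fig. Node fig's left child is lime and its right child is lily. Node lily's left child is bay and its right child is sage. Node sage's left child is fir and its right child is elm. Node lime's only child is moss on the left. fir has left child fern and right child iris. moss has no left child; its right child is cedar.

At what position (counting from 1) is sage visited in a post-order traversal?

9

Post-order visits the left subtree, then the right subtree, then the node.
At fig: go left to lime.
  At lime: go left to moss.
    At moss: no left child.
    At moss: go right to cedar.
      cedar is a leaf — visit cedar.
    Visit moss.
  At lime: no right child.
  Visit lime.
At fig: go right to lily.
  At lily: go left to bay.
    bay is a leaf — visit bay.
  At lily: go right to sage.
    At sage: go left to fir.
      At fir: go left to fern.
        fern is a leaf — visit fern.
      At fir: go right to iris.
        iris is a leaf — visit iris.
      Visit fir.
    At sage: go right to elm.
      elm is a leaf — visit elm.
    Visit sage.
  Visit lily.
Visit fig.
Full post-order sequence: cedar, moss, lime, bay, fern, iris, fir, elm, sage, lily, fig.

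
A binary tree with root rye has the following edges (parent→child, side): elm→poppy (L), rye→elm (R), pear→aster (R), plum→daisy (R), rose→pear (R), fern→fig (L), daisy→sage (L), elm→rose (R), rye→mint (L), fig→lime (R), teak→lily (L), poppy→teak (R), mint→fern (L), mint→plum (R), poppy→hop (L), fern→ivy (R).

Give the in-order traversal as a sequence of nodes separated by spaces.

fig lime fern ivy mint plum sage daisy rye hop poppy lily teak elm rose pear aster

In-order visits the left subtree, then the node, then the right subtree.
At rye: go left to mint.
  At mint: go left to fern.
    At fern: go left to fig.
      At fig: no left child.
      Visit fig.
      At fig: go right to lime.
        lime is a leaf — visit lime.
    Visit fern.
    At fern: go right to ivy.
      ivy is a leaf — visit ivy.
  Visit mint.
  At mint: go right to plum.
    At plum: no left child.
    Visit plum.
    At plum: go right to daisy.
      At daisy: go left to sage.
        sage is a leaf — visit sage.
      Visit daisy.
      At daisy: no right child.
Visit rye.
At rye: go right to elm.
  At elm: go left to poppy.
    At poppy: go left to hop.
      hop is a leaf — visit hop.
    Visit poppy.
    At poppy: go right to teak.
      At teak: go left to lily.
        lily is a leaf — visit lily.
      Visit teak.
      At teak: no right child.
  Visit elm.
  At elm: go right to rose.
    At rose: no left child.
    Visit rose.
    At rose: go right to pear.
      At pear: no left child.
      Visit pear.
      At pear: go right to aster.
        aster is a leaf — visit aster.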